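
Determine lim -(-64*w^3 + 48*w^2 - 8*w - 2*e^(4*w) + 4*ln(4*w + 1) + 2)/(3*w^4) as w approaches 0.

Substitution gives 0/0; apply L'Hôpital's rule 4 times.
After differentiating numerator and denominator 4 times the quotient is (-512*e^(4*w) - 6144/(4*w + 1)^4)/(-72); at w = 0 this is 832/9.

832/9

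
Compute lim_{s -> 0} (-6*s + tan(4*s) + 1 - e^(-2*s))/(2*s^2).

Substitution gives 0/0; apply L'Hôpital's rule 2 times.
After differentiating numerator and denominator 2 times the quotient is (32*tan(4*s)/cos(4*s)^2 - 4*e^(-2*s))/(4); at s = 0 this is -1.

-1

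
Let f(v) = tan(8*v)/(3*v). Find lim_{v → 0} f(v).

Substitution gives 0/0.
Since tan(u)/u → 1 as u → 0, tan(8v)/(8v) → 1 and the limit is 8/3.

8/3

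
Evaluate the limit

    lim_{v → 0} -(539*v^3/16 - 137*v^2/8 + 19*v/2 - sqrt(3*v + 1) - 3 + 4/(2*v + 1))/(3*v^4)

-8597/384

Substitution gives 0/0 (the numerator vanishes to order 4).
Expand each term to order v^4: the coefficient of v^4 in −√(1 + 3v) is 405/128 and in 4·1/(1 + 2v) is 64.
Lower-order terms cancel with the polynomial part, so the numerator is (8597/128)·v^4 + o(v^4), and the limit is (8597/128)/(-3) = -8597/384.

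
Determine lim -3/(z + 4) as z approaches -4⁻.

∞

As z → -4⁻, (z + 4) → 0⁻, so (z + 4)^1 → 0⁻ and -3/(z + 4)^1 → ∞.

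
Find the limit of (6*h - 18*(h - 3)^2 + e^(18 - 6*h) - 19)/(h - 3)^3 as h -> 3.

Direct substitution gives 0/0.
Apply L'Hôpital: lim (-36*h - 6*e^(18 - 6*h) + 114)/(3*(h - 3)^2), still 0/0.
Apply L'Hôpital: lim (36*e^(18 - 6*h) - 36)/(6*h - 18), still 0/0.
After 3 applications of L'Hôpital's rule the quotient is (-216*e^(18 - 6*h))/(6); substituting h = 3 gives -36.

-36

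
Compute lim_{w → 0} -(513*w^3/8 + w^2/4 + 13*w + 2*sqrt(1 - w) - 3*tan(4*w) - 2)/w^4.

Substitution gives 0/0 (the numerator vanishes to order 4).
Expand each term to order w^4: the coefficient of w^4 in -3·tan(4w) is 0 and in 2·√(1 - w) is -5/64.
Lower-order terms cancel with the polynomial part, so the numerator is (-5/64)·w^4 + o(w^4), and the limit is (-5/64)/(-1) = 5/64.

5/64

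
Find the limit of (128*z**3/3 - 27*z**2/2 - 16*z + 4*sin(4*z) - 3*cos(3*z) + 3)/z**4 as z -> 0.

-81/8

Substitution gives 0/0; apply L'Hôpital's rule 4 times.
After differentiating numerator and denominator 4 times the quotient is (1024*sin(4*z) - 243*cos(3*z))/(24); at z = 0 this is -81/8.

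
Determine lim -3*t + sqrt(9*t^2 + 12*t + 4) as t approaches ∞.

2

This has the form ∞ − ∞. Multiply and divide by the conjugate √(9*t^2 + 12*t + 4) + 3t.
That gives (12t + 4) / (√(9*t^2 + 12*t + 4) + 3t).
Divide numerator and denominator by t: the limit is 12/(2·3) = 2.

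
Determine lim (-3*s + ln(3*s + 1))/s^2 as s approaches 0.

-9/2

Direct substitution gives 0/0.
Apply L'Hôpital: lim (-3 + 3/(3*s + 1))/(2*s), still 0/0.
After 2 applications of L'Hôpital's rule the quotient is (-9/(3*s + 1)^2)/(2); substituting s = 0 gives -9/2.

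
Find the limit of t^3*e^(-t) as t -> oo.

0

Write as t^3/e^{1t}, an ∞/∞ form.
Exponential growth dominates any polynomial, so repeated L'Hôpital (or the standard result) gives 0.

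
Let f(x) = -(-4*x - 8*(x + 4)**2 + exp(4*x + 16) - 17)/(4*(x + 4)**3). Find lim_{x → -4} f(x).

-8/3

Direct substitution gives 0/0.
Apply L'Hôpital: lim (-16*x + 4*e^(4*x + 16) - 68)/(-12*(x + 4)^2), still 0/0.
Apply L'Hôpital: lim (16*e^(4*x + 16) - 16)/(-24*x - 96), still 0/0.
After 3 applications of L'Hôpital's rule the quotient is (64*e^(4*x + 16))/(-24); substituting x = -4 gives -8/3.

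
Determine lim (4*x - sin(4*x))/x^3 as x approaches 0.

Direct substitution gives 0/0.
Apply L'Hôpital: lim (4 - 4*cos(4*x))/(3*x^2), still 0/0.
Apply L'Hôpital: lim (16*sin(4*x))/(6*x), still 0/0.
After 3 applications of L'Hôpital's rule the quotient is (64*cos(4*x))/(6); substituting x = 0 gives 32/3.

32/3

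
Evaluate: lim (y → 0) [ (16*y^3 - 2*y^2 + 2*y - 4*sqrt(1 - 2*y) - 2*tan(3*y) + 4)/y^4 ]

5/2

Substitution gives 0/0 (the numerator vanishes to order 4).
Expand each term to order y^4: the coefficient of y^4 in -2·tan(3y) is 0 and in -4·√(1 - 2y) is 5/2.
Lower-order terms cancel with the polynomial part, so the numerator is (5/2)·y^4 + o(y^4), and the limit is (5/2)/(1) = 5/2.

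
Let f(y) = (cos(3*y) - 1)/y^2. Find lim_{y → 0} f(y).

-9/2

Direct substitution gives 0/0.
Apply L'Hôpital: lim (-3*sin(3*y))/(2*y), still 0/0.
After 2 applications of L'Hôpital's rule the quotient is (-9*cos(3*y))/(2); substituting y = 0 gives -9/2.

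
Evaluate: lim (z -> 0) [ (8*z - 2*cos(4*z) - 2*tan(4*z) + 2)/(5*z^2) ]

16/5

Substitution gives 0/0 (the numerator vanishes to order 2).
Expand each term to order z^2: the coefficient of z^2 in -2·cos(4z) is 16 and in -2·tan(4z) is 0.
Lower-order terms cancel with the polynomial part, so the numerator is (16)·z^2 + o(z^2), and the limit is (16)/(5) = 16/5.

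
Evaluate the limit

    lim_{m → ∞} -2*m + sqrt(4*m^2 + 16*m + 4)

4

An ∞ − ∞ form. Rationalising with the conjugate, the difference becomes (16m + 4) / (√(4*m^2 + 16*m + 4) + 2m).
For large m the denominator behaves like 2·2m, so the quotient tends to 16/4 = 4.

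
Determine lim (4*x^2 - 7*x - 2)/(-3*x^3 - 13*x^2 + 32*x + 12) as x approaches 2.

Since x = 2 makes numerator and denominator zero, (x - 2) divides both.
Cancelling it gives (4*x + 1)/(-3*x^2 - 19*x - 6); now plug in x = 2 to get -9/56.

-9/56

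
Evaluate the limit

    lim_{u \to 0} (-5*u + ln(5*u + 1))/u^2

Direct substitution gives 0/0.
Apply L'Hôpital: lim (-5 + 5/(5*u + 1))/(2*u), still 0/0.
After 2 applications of L'Hôpital's rule the quotient is (-25/(5*u + 1)^2)/(2); substituting u = 0 gives -25/2.

-25/2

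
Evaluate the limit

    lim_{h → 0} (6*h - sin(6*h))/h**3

36

Direct substitution gives 0/0.
Apply L'Hôpital: lim (6 - 6*cos(6*h))/(3*h^2), still 0/0.
Apply L'Hôpital: lim (36*sin(6*h))/(6*h), still 0/0.
After 3 applications of L'Hôpital's rule the quotient is (216*cos(6*h))/(6); substituting h = 0 gives 36.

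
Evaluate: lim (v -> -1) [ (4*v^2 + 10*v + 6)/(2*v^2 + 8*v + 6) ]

Direct substitution gives 0/0, so factor. Both numerator and denominator have (v + 1) as a factor.
After cancelling, the expression reduces to (4*v + 6)/(2*v + 6).
Substituting v = -1 gives 1/2.

1/2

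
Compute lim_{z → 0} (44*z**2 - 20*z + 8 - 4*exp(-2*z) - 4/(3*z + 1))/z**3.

Substitution gives 0/0 (the numerator vanishes to order 3).
Expand each term to order z^3: the coefficient of z^3 in -4·1/(1 + 3z) is 108 and in -4·e^(-2z) is 16/3.
Lower-order terms cancel with the polynomial part, so the numerator is (340/3)·z^3 + o(z^3), and the limit is (340/3)/(1) = 340/3.

340/3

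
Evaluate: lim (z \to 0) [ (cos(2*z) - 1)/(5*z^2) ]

-2/5

Direct substitution gives 0/0.
Apply L'Hôpital: lim (-2*sin(2*z))/(10*z), still 0/0.
After 2 applications of L'Hôpital's rule the quotient is (-4*cos(2*z))/(10); substituting z = 0 gives -2/5.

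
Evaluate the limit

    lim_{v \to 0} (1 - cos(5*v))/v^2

25/2

Substitution gives 0/0.
Use (1 − cos u)/u² → 1/2 with u = 5v: the limit is 5²/(2·1) = 25/2.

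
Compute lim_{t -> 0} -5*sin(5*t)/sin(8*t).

-25/8

Substitution gives 0/0.
Divide numerator and denominator by t: sin(5t)/t → 5 and sin(8t)/t → 8, so the limit is -5·5/8 = -25/8.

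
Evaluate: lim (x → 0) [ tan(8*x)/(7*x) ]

8/7

Substitution gives 0/0.
Since tan(u)/u → 1 as u → 0, tan(8x)/(8x) → 1 and the limit is 8/7.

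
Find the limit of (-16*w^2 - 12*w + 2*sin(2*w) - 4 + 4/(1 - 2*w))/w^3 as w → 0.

88/3

Substitution gives 0/0; apply L'Hôpital's rule 3 times.
After differentiating numerator and denominator 3 times the quotient is (-16*cos(2*w) + 192/(2*w - 1)^4)/(6); at w = 0 this is 88/3.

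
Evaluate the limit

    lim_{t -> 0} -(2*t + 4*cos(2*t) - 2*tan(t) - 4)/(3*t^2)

Substitution gives 0/0 (the numerator vanishes to order 2).
Expand each term to order t^2: the coefficient of t^2 in -2·tan(t) is 0 and in 4·cos(2t) is -8.
Lower-order terms cancel with the polynomial part, so the numerator is (-8)·t^2 + o(t^2), and the limit is (-8)/(-3) = 8/3.

8/3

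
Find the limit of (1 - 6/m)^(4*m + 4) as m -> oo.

Write it as [(1 - 6/m)^m]^(4) · (1 - 6/m)^(4). The bracketed term tends to e^(-6) and the second factor to 1, so the limit is e^(-24).

e^(-24)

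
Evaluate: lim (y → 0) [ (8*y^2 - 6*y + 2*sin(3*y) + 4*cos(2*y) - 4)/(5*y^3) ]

-9/5

Substitution gives 0/0; apply L'Hôpital's rule 3 times.
After differentiating numerator and denominator 3 times the quotient is (32*sin(2*y) - 54*cos(3*y))/(30); at y = 0 this is -9/5.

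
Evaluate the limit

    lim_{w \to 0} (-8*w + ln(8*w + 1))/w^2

-32

Direct substitution gives 0/0.
Apply L'Hôpital: lim (-8 + 8/(8*w + 1))/(2*w), still 0/0.
After 2 applications of L'Hôpital's rule the quotient is (-64/(8*w + 1)^2)/(2); substituting w = 0 gives -32.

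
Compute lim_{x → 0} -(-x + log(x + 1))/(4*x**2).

Direct substitution gives 0/0.
Apply L'Hôpital: lim (-1 + 1/(x + 1))/(-8*x), still 0/0.
After 2 applications of L'Hôpital's rule the quotient is (-1/(x + 1)^2)/(-8); substituting x = 0 gives 1/8.

1/8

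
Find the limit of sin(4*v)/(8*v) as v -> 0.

Substitution gives 0/0.
Write it as (4/8)·sin(4v)/(4v); since sin(u)/u → 1, the limit is 1/2.

1/2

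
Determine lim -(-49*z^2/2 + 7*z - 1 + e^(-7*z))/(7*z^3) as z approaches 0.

Direct substitution gives 0/0.
Apply L'Hôpital: lim (-49*z + 7 - 7*e^(-7*z))/(-21*z^2), still 0/0.
Apply L'Hôpital: lim (-49 + 49*e^(-7*z))/(-42*z), still 0/0.
After 3 applications of L'Hôpital's rule the quotient is (-343*e^(-7*z))/(-42); substituting z = 0 gives 49/6.

49/6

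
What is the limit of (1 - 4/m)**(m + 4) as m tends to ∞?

Let L be the limit and take ln: ln L = lim (m + 4)·ln(1 - 4/m) = lim (m + 4)·(-4/m + O(1/m²)) = -4.
Hence L = e^(-4).

e^(-4)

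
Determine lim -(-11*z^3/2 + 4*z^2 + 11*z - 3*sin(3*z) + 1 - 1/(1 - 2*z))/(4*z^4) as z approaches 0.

4

Substitution gives 0/0 (the numerator vanishes to order 4).
Expand each term to order z^4: the coefficient of z^4 in −1/(1 - 2z) is -16 and in -3·sin(3z) is 0.
Lower-order terms cancel with the polynomial part, so the numerator is (-16)·z^4 + o(z^4), and the limit is (-16)/(-4) = 4.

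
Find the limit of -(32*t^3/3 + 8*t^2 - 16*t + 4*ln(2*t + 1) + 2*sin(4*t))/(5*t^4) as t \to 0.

Substitution gives 0/0 (the numerator vanishes to order 4).
Expand each term to order t^4: the coefficient of t^4 in 2·sin(4t) is 0 and in 4·ln(1 + 2t) is -16.
Lower-order terms cancel with the polynomial part, so the numerator is (-16)·t^4 + o(t^4), and the limit is (-16)/(-5) = 16/5.

16/5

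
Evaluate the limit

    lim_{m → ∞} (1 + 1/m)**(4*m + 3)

Write it as [(1 + 1/m)^m]^(4) · (1 + 1/m)^(3). The bracketed term tends to e^(1) and the second factor to 1, so the limit is e^(4).

e^(4)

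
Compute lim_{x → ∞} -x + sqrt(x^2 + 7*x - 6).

An ∞ − ∞ form. Rationalising with the conjugate, the difference becomes (7x - 6) / (√(x^2 + 7*x - 6) + x).
For large x the denominator behaves like 2·x, so the quotient tends to 7/2 = 7/2.

7/2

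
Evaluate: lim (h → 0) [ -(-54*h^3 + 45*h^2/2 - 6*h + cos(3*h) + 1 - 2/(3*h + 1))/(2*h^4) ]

1269/16

Substitution gives 0/0 (the numerator vanishes to order 4).
Expand each term to order h^4: the coefficient of h^4 in -2·1/(1 + 3h) is -162 and in cos(3h) is 27/8.
Lower-order terms cancel with the polynomial part, so the numerator is (-1269/8)·h^4 + o(h^4), and the limit is (-1269/8)/(-2) = 1269/16.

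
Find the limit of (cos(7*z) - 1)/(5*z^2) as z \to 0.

-49/10

Direct substitution gives 0/0.
Apply L'Hôpital: lim (-7*sin(7*z))/(10*z), still 0/0.
After 2 applications of L'Hôpital's rule the quotient is (-49*cos(7*z))/(10); substituting z = 0 gives -49/10.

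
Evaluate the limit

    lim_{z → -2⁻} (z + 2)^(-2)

As z → -2⁻, (z + 2) → 0⁻, so (z + 2)^2 → 0⁺ and 1/(z + 2)^2 → ∞.

∞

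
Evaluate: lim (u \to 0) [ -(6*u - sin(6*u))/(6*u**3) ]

Direct substitution gives 0/0.
Apply L'Hôpital: lim (6 - 6*cos(6*u))/(-18*u^2), still 0/0.
Apply L'Hôpital: lim (36*sin(6*u))/(-36*u), still 0/0.
After 3 applications of L'Hôpital's rule the quotient is (216*cos(6*u))/(-36); substituting u = 0 gives -6.

-6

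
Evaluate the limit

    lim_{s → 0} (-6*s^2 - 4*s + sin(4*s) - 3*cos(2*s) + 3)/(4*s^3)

Substitution gives 0/0; apply L'Hôpital's rule 3 times.
After differentiating numerator and denominator 3 times the quotient is (-24*sin(2*s) - 64*cos(4*s))/(24); at s = 0 this is -8/3.

-8/3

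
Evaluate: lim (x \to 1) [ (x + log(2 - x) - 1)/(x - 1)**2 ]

-1/2

Direct substitution gives 0/0.
Apply L'Hôpital: lim (1 - 1/(2 - x))/(2*x - 2), still 0/0.
After 2 applications of L'Hôpital's rule the quotient is (-1/(2 - x)^2)/(2); substituting x = 1 gives -1/2.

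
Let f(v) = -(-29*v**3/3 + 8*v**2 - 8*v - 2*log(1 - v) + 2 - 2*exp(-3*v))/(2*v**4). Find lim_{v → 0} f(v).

25/8

Substitution gives 0/0 (the numerator vanishes to order 4).
Expand each term to order v^4: the coefficient of v^4 in -2·e^(-3v) is -27/4 and in -2·ln(1 - v) is 1/2.
Lower-order terms cancel with the polynomial part, so the numerator is (-25/4)·v^4 + o(v^4), and the limit is (-25/4)/(-2) = 25/8.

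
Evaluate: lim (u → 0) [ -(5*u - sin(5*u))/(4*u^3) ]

-125/24

Direct substitution gives 0/0.
Apply L'Hôpital: lim (5 - 5*cos(5*u))/(-12*u^2), still 0/0.
Apply L'Hôpital: lim (25*sin(5*u))/(-24*u), still 0/0.
After 3 applications of L'Hôpital's rule the quotient is (125*cos(5*u))/(-24); substituting u = 0 gives -125/24.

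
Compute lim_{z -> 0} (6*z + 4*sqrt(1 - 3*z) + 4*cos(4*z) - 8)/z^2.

-73/2

Substitution gives 0/0; apply L'Hôpital's rule 2 times.
After differentiating numerator and denominator 2 times the quotient is (-64*cos(4*z) - 9/(1 - 3*z)^(3/2))/(2); at z = 0 this is -73/2.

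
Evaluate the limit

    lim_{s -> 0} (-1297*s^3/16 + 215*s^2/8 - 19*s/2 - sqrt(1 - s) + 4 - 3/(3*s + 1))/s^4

Substitution gives 0/0; apply L'Hôpital's rule 4 times.
After differentiating numerator and denominator 4 times the quotient is (-5832/(3*s + 1)^5 + 15/(16*(1 - s)^(7/2)))/(24); at s = 0 this is -31099/128.

-31099/128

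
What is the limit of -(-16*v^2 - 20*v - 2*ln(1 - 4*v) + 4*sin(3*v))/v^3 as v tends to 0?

Substitution gives 0/0; apply L'Hôpital's rule 3 times.
After differentiating numerator and denominator 3 times the quotient is (-108*cos(3*v) - 256/(4*v - 1)^3)/(-6); at v = 0 this is -74/3.

-74/3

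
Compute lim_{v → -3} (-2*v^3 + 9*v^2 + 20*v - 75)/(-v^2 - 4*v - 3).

-44

Since v = -3 makes numerator and denominator zero, (v + 3) divides both.
Cancelling it gives (-2*v^2 + 15*v - 25)/(-v - 1); now plug in v = -3 to get -44.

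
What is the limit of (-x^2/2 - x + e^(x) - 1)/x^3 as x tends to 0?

Direct substitution gives 0/0.
Apply L'Hôpital: lim (-x + e^(x) - 1)/(3*x^2), still 0/0.
Apply L'Hôpital: lim (e^(x) - 1)/(6*x), still 0/0.
After 3 applications of L'Hôpital's rule the quotient is (e^(x))/(6); substituting x = 0 gives 1/6.

1/6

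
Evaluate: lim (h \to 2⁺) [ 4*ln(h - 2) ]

As h → 2⁺, h - 2 → 0⁺ and ln(h - 2) → −∞.
Multiplying by 4 gives -∞.

-∞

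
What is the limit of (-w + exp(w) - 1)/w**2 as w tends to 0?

Direct substitution gives 0/0.
Apply L'Hôpital: lim (e^(w) - 1)/(2*w), still 0/0.
After 2 applications of L'Hôpital's rule the quotient is (e^(w))/(2); substituting w = 0 gives 1/2.

1/2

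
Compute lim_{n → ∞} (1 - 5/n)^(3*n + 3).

e^(-15)

Let L be the limit and take ln: ln L = lim (3n + 3)·ln(1 - 5/n) = lim (3n + 3)·(-5/n + O(1/n²)) = -15.
Hence L = e^(-15).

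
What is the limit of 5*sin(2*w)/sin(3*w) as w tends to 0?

10/3

Substitution gives 0/0.
Divide numerator and denominator by w: sin(2w)/w → 2 and sin(3w)/w → 3, so the limit is 5·2/3 = 10/3.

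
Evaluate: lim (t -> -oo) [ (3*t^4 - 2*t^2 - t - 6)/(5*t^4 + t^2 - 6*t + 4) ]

Numerator and denominator both have degree 4.
Dividing every term by t^4, all lower-order terms vanish and the limit is the ratio of leading coefficients, 3/(5) = 3/5.

3/5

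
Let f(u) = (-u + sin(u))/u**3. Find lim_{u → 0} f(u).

Direct substitution gives 0/0.
Apply L'Hôpital: lim (cos(u) - 1)/(3*u^2), still 0/0.
Apply L'Hôpital: lim (-sin(u))/(6*u), still 0/0.
After 3 applications of L'Hôpital's rule the quotient is (-cos(u))/(6); substituting u = 0 gives -1/6.

-1/6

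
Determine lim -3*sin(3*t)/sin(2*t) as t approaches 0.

-9/2

Substitution gives 0/0.
Divide numerator and denominator by t: sin(3t)/t → 3 and sin(2t)/t → 2, so the limit is -3·3/2 = -9/2.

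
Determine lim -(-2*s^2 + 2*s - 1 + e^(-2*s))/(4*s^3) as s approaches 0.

1/3

Direct substitution gives 0/0.
Apply L'Hôpital: lim (-4*s + 2 - 2*e^(-2*s))/(-12*s^2), still 0/0.
Apply L'Hôpital: lim (-4 + 4*e^(-2*s))/(-24*s), still 0/0.
After 3 applications of L'Hôpital's rule the quotient is (-8*e^(-2*s))/(-24); substituting s = 0 gives 1/3.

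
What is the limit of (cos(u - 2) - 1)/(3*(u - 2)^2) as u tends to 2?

Direct substitution gives 0/0.
Apply L'Hôpital: lim (-sin(u - 2))/(6*u - 12), still 0/0.
After 2 applications of L'Hôpital's rule the quotient is (-cos(u - 2))/(6); substituting u = 2 gives -1/6.

-1/6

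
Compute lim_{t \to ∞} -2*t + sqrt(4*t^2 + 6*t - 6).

3/2

An ∞ − ∞ form. Rationalising with the conjugate, the difference becomes (6t - 6) / (√(4*t^2 + 6*t - 6) + 2t).
For large t the denominator behaves like 2·2t, so the quotient tends to 6/4 = 3/2.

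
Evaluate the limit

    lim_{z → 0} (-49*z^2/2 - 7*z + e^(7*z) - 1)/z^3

343/6

Direct substitution gives 0/0.
Apply L'Hôpital: lim (-49*z + 7*e^(7*z) - 7)/(3*z^2), still 0/0.
Apply L'Hôpital: lim (49*e^(7*z) - 49)/(6*z), still 0/0.
After 3 applications of L'Hôpital's rule the quotient is (343*e^(7*z))/(6); substituting z = 0 gives 343/6.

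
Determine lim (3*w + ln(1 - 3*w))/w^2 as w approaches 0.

-9/2

Direct substitution gives 0/0.
Apply L'Hôpital: lim (3 - 3/(1 - 3*w))/(2*w), still 0/0.
After 2 applications of L'Hôpital's rule the quotient is (-9/(1 - 3*w)^2)/(2); substituting w = 0 gives -9/2.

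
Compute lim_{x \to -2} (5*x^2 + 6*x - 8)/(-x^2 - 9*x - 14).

Since x = -2 makes numerator and denominator zero, (x + 2) divides both.
Cancelling it gives (5*x - 4)/(-x - 7); now plug in x = -2 to get 14/5.

14/5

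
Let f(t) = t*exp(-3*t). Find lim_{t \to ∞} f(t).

Write as t^1/e^{3t}, an ∞/∞ form.
Exponential growth dominates any polynomial, so repeated L'Hôpital (or the standard result) gives 0.

0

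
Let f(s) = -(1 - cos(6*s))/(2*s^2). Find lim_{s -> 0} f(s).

Substitution gives 0/0.
Use (1 − cos u)/u² → 1/2 with u = 6s: the limit is 6²/(2·(-2)) = -9.

-9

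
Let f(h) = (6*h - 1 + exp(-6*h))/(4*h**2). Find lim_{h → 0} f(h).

9/2

Direct substitution gives 0/0.
Apply L'Hôpital: lim (6 - 6*e^(-6*h))/(8*h), still 0/0.
After 2 applications of L'Hôpital's rule the quotient is (36*e^(-6*h))/(8); substituting h = 0 gives 9/2.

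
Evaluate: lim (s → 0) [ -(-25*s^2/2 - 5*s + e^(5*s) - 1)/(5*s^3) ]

-25/6

Direct substitution gives 0/0.
Apply L'Hôpital: lim (-25*s + 5*e^(5*s) - 5)/(-15*s^2), still 0/0.
Apply L'Hôpital: lim (25*e^(5*s) - 25)/(-30*s), still 0/0.
After 3 applications of L'Hôpital's rule the quotient is (125*e^(5*s))/(-30); substituting s = 0 gives -25/6.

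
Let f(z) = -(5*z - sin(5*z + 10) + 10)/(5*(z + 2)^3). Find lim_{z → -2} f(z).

-25/6

Direct substitution gives 0/0.
Apply L'Hôpital: lim (5 - 5*cos(5*z + 10))/(-15*(z + 2)^2), still 0/0.
Apply L'Hôpital: lim (25*sin(5*z + 10))/(-30*z - 60), still 0/0.
After 3 applications of L'Hôpital's rule the quotient is (125*cos(5*z + 10))/(-30); substituting z = -2 gives -25/6.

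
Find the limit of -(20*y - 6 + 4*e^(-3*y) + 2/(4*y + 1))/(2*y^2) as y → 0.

Substitution gives 0/0; apply L'Hôpital's rule 2 times.
After differentiating numerator and denominator 2 times the quotient is (36*e^(-3*y) + 64/(4*y + 1)^3)/(-4); at y = 0 this is -25.

-25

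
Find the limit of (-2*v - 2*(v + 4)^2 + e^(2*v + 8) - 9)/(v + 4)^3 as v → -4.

Direct substitution gives 0/0.
Apply L'Hôpital: lim (-4*v + 2*e^(2*v + 8) - 18)/(3*(v + 4)^2), still 0/0.
Apply L'Hôpital: lim (4*e^(2*v + 8) - 4)/(6*v + 24), still 0/0.
After 3 applications of L'Hôpital's rule the quotient is (8*e^(2*v + 8))/(6); substituting v = -4 gives 4/3.

4/3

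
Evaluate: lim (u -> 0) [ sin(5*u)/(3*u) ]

5/3

Substitution gives 0/0.
Write it as (5/3)·sin(5u)/(5u); since sin(θ)/θ → 1, the limit is 5/3.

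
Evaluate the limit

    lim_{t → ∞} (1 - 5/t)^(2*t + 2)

The base → 1 and the exponent → ∞: a 1^∞ form.
Take logarithms: (2t + 2)·ln(1 - 5/t). Since ln(1+u) ~ u for small u, this behaves like (2t)·(-5/t) → -10.
So the limit is e^(-10).

e^(-10)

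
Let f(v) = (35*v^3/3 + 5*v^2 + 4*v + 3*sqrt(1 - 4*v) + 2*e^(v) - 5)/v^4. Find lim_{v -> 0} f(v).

-359/12

Substitution gives 0/0; apply L'Hôpital's rule 4 times.
After differentiating numerator and denominator 4 times the quotient is (2*e^(v) - 720/(1 - 4*v)^(7/2))/(24); at v = 0 this is -359/12.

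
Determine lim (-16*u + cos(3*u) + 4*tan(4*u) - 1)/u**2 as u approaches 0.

Substitution gives 0/0; apply L'Hôpital's rule 2 times.
After differentiating numerator and denominator 2 times the quotient is (-9*cos(3*u) + 128*tan(4*u)/cos(4*u)^2)/(2); at u = 0 this is -9/2.

-9/2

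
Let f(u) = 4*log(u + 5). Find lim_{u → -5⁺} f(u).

As u → -5⁺, u + 5 → 0⁺ and ln(u + 5) → −∞.
Multiplying by 4 gives -∞.

-∞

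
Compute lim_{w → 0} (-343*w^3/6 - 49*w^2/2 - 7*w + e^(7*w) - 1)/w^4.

Direct substitution gives 0/0.
Apply L'Hôpital: lim (-343*w^2/2 - 49*w + 7*e^(7*w) - 7)/(4*w^3), still 0/0.
Apply L'Hôpital: lim (-343*w + 49*e^(7*w) - 49)/(12*w^2), still 0/0.
Apply L'Hôpital: lim (343*e^(7*w) - 343)/(24*w), still 0/0.
After 4 applications of L'Hôpital's rule the quotient is (2401*e^(7*w))/(24); substituting w = 0 gives 2401/24.

2401/24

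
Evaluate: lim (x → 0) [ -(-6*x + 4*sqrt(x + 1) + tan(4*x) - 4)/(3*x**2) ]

Substitution gives 0/0; apply L'Hôpital's rule 2 times.
After differentiating numerator and denominator 2 times the quotient is (32*tan(4*x)/cos(4*x)^2 - 1/(x + 1)^(3/2))/(-6); at x = 0 this is 1/6.

1/6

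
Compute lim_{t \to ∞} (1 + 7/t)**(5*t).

e^(35)

Let L be the limit and take ln: ln L = lim (5t)·ln(1 + 7/t) = lim (5t)·(7/t + O(1/t²)) = 35.
Hence L = e^(35).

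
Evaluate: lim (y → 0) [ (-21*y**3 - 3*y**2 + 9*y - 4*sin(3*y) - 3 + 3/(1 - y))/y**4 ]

Substitution gives 0/0 (the numerator vanishes to order 4).
Expand each term to order y^4: the coefficient of y^4 in -4·sin(3y) is 0 and in 3·1/(1 - y) is 3.
Lower-order terms cancel with the polynomial part, so the numerator is (3)·y^4 + o(y^4), and the limit is (3)/(1) = 3.

3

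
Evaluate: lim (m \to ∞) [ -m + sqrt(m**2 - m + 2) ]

-1/2

An ∞ − ∞ form. Rationalising with the conjugate, the difference becomes (-m + 2) / (√(m^2 - m + 2) + m).
For large m the denominator behaves like 2·m, so the quotient tends to -1/2 = -1/2.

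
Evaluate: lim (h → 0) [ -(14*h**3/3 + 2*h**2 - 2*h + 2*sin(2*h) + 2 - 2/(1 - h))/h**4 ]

2

Substitution gives 0/0; apply L'Hôpital's rule 4 times.
After differentiating numerator and denominator 4 times the quotient is (32*sin(2*h) + 48/(h - 1)^5)/(-24); at h = 0 this is 2.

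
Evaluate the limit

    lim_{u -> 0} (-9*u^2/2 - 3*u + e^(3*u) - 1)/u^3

9/2

Direct substitution gives 0/0.
Apply L'Hôpital: lim (-9*u + 3*e^(3*u) - 3)/(3*u^2), still 0/0.
Apply L'Hôpital: lim (9*e^(3*u) - 9)/(6*u), still 0/0.
After 3 applications of L'Hôpital's rule the quotient is (27*e^(3*u))/(6); substituting u = 0 gives 9/2.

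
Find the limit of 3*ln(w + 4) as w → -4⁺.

As w → -4⁺, w + 4 → 0⁺ and ln(w + 4) → −∞.
Multiplying by 3 gives -∞.

-∞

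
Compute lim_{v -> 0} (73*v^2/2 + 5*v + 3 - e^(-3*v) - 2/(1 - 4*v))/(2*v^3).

Substitution gives 0/0; apply L'Hôpital's rule 3 times.
After differentiating numerator and denominator 3 times the quotient is (27*e^(-3*v) - 768/(4*v - 1)^4)/(12); at v = 0 this is -247/4.

-247/4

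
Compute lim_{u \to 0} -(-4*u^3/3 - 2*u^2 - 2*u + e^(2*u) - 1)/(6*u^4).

Direct substitution gives 0/0.
Apply L'Hôpital: lim (-4*u^2 - 4*u + 2*e^(2*u) - 2)/(-24*u^3), still 0/0.
Apply L'Hôpital: lim (-8*u + 4*e^(2*u) - 4)/(-72*u^2), still 0/0.
Apply L'Hôpital: lim (8*e^(2*u) - 8)/(-144*u), still 0/0.
After 4 applications of L'Hôpital's rule the quotient is (16*e^(2*u))/(-144); substituting u = 0 gives -1/9.

-1/9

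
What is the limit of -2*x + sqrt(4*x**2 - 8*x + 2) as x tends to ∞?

-2

This has the form ∞ − ∞. Multiply and divide by the conjugate √(4*x^2 - 8*x + 2) + 2x.
That gives (-8x + 2) / (√(4*x^2 - 8*x + 2) + 2x).
Divide numerator and denominator by x: the limit is -8/(2·2) = -2.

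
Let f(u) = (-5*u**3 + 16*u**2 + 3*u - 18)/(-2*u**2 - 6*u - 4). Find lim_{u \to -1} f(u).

22

Since u = -1 makes numerator and denominator zero, (u + 1) divides both.
Cancelling it gives (-5*u^2 + 21*u - 18)/(-2*u - 4); now plug in u = -1 to get 22.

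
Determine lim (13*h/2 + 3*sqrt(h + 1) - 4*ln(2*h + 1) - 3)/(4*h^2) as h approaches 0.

61/32

Substitution gives 0/0; apply L'Hôpital's rule 2 times.
After differentiating numerator and denominator 2 times the quotient is (16/(2*h + 1)^2 - 3/(4*(h + 1)^(3/2)))/(8); at h = 0 this is 61/32.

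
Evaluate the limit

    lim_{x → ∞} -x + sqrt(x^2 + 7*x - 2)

An ∞ − ∞ form. Rationalising with the conjugate, the difference becomes (7x - 2) / (√(x^2 + 7*x - 2) + x).
For large x the denominator behaves like 2·x, so the quotient tends to 7/2 = 7/2.

7/2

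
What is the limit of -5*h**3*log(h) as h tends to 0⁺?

0

This is a 0·(−∞) form. Rewrite as -5·ln(h) / h^(−3) and apply L'Hôpital:
the derivative quotient is -5·(1/h) / (−3·h^(−4)) = (5/3)·h^3 → 0.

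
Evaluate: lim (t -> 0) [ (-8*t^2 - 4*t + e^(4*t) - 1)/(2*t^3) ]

Direct substitution gives 0/0.
Apply L'Hôpital: lim (-16*t + 4*e^(4*t) - 4)/(6*t^2), still 0/0.
Apply L'Hôpital: lim (16*e^(4*t) - 16)/(12*t), still 0/0.
After 3 applications of L'Hôpital's rule the quotient is (64*e^(4*t))/(12); substituting t = 0 gives 16/3.

16/3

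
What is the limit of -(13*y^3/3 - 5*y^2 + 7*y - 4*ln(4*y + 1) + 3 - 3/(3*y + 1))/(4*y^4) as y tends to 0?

-13/4

Substitution gives 0/0; apply L'Hôpital's rule 4 times.
After differentiating numerator and denominator 4 times the quotient is (6144/(4*y + 1)^4 - 5832/(3*y + 1)^5)/(-96); at y = 0 this is -13/4.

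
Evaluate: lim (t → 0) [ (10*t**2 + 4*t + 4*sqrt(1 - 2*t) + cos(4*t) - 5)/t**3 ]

Substitution gives 0/0 (the numerator vanishes to order 3).
Expand each term to order t^3: the coefficient of t^3 in cos(4t) is 0 and in 4·√(1 - 2t) is -2.
Lower-order terms cancel with the polynomial part, so the numerator is (-2)·t^3 + o(t^3), and the limit is (-2)/(1) = -2.

-2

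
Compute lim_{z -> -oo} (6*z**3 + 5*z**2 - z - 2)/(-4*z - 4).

The numerator has higher degree (3 > 1); the quotient behaves like (6/(-4))·z^2 for large |z|.
As z → −∞ this diverges to -∞.

-∞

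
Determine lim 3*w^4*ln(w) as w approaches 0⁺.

This is a 0·(−∞) form. Rewrite as 3·ln(w) / w^(−4) and apply L'Hôpital:
the derivative quotient is 3·(1/w) / (−4·w^(−5)) = (-3/4)·w^4 → 0.

0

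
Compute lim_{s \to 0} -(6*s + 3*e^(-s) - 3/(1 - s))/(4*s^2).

Substitution gives 0/0; apply L'Hôpital's rule 2 times.
After differentiating numerator and denominator 2 times the quotient is (3*e^(-s) + 6/(s - 1)^3)/(-8); at s = 0 this is 3/8.

3/8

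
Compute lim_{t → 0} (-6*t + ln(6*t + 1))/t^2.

-18

Direct substitution gives 0/0.
Apply L'Hôpital: lim (-6 + 6/(6*t + 1))/(2*t), still 0/0.
After 2 applications of L'Hôpital's rule the quotient is (-36/(6*t + 1)^2)/(2); substituting t = 0 gives -18.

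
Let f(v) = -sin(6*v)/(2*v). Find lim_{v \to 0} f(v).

-3

Substitution gives 0/0.
Write it as (6/(-2))·sin(6v)/(6v); since sin(u)/u → 1, the limit is -3.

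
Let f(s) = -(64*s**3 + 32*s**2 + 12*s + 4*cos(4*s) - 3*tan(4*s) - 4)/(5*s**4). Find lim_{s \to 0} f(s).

Substitution gives 0/0 (the numerator vanishes to order 4).
Expand each term to order s^4: the coefficient of s^4 in -3·tan(4s) is 0 and in 4·cos(4s) is 128/3.
Lower-order terms cancel with the polynomial part, so the numerator is (128/3)·s^4 + o(s^4), and the limit is (128/3)/(-5) = -128/15.

-128/15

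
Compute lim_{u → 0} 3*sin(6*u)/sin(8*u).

9/4

Substitution gives 0/0.
Divide numerator and denominator by u: sin(6u)/u → 6 and sin(8u)/u → 8, so the limit is 3·6/8 = 9/4.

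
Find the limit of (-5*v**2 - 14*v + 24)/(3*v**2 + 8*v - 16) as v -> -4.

At v = -4 both the top and bottom vanish — a removable singularity. Factoring out (v + 4) from each leaves (6 - 5*v)/(3*v - 4), which at v = -4 equals -13/8.

-13/8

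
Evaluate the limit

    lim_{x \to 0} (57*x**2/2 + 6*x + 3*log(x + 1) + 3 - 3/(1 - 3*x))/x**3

-80

Substitution gives 0/0 (the numerator vanishes to order 3).
Expand each term to order x^3: the coefficient of x^3 in -3·1/(1 - 3x) is -81 and in 3·ln(1 + x) is 1.
Lower-order terms cancel with the polynomial part, so the numerator is (-80)·x^3 + o(x^3), and the limit is (-80)/(1) = -80.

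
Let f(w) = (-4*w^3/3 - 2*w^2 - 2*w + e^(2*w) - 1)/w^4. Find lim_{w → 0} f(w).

Direct substitution gives 0/0.
Apply L'Hôpital: lim (-4*w^2 - 4*w + 2*e^(2*w) - 2)/(4*w^3), still 0/0.
Apply L'Hôpital: lim (-8*w + 4*e^(2*w) - 4)/(12*w^2), still 0/0.
Apply L'Hôpital: lim (8*e^(2*w) - 8)/(24*w), still 0/0.
After 4 applications of L'Hôpital's rule the quotient is (16*e^(2*w))/(24); substituting w = 0 gives 2/3.

2/3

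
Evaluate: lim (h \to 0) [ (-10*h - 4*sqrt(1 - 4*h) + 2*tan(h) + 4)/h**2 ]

8

Substitution gives 0/0 (the numerator vanishes to order 2).
Expand each term to order h^2: the coefficient of h^2 in -4·√(1 - 4h) is 8 and in 2·tan(h) is 0.
Lower-order terms cancel with the polynomial part, so the numerator is (8)·h^2 + o(h^2), and the limit is (8)/(1) = 8.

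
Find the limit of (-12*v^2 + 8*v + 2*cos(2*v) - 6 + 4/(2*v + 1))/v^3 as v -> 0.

-32

Substitution gives 0/0; apply L'Hôpital's rule 3 times.
After differentiating numerator and denominator 3 times the quotient is (16*sin(2*v) - 192/(2*v + 1)^4)/(6); at v = 0 this is -32.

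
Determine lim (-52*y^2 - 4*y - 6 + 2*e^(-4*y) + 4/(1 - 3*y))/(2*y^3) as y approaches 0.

Substitution gives 0/0 (the numerator vanishes to order 3).
Expand each term to order y^3: the coefficient of y^3 in 2·e^(-4y) is -64/3 and in 4·1/(1 - 3y) is 108.
Lower-order terms cancel with the polynomial part, so the numerator is (260/3)·y^3 + o(y^3), and the limit is (260/3)/(2) = 130/3.

130/3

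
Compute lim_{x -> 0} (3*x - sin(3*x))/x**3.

Direct substitution gives 0/0.
Apply L'Hôpital: lim (3 - 3*cos(3*x))/(3*x^2), still 0/0.
Apply L'Hôpital: lim (9*sin(3*x))/(6*x), still 0/0.
After 3 applications of L'Hôpital's rule the quotient is (27*cos(3*x))/(6); substituting x = 0 gives 9/2.

9/2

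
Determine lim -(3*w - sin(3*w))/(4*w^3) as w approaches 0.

Direct substitution gives 0/0.
Apply L'Hôpital: lim (3 - 3*cos(3*w))/(-12*w^2), still 0/0.
Apply L'Hôpital: lim (9*sin(3*w))/(-24*w), still 0/0.
After 3 applications of L'Hôpital's rule the quotient is (27*cos(3*w))/(-24); substituting w = 0 gives -9/8.

-9/8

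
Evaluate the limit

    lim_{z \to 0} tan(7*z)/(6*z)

Substitution gives 0/0.
Since tan(u)/u → 1 as u → 0, tan(7z)/(7z) → 1 and the limit is 7/6.

7/6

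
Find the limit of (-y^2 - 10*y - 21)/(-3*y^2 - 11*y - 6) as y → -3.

-4/7

Direct substitution gives 0/0, so factor. Both numerator and denominator have (y + 3) as a factor.
After cancelling, the expression reduces to (-y - 7)/(-3*y - 2).
Substituting y = -3 gives -4/7.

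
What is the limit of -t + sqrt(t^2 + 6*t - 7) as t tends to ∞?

An ∞ − ∞ form. Rationalising with the conjugate, the difference becomes (6t - 7) / (√(t^2 + 6*t - 7) + t).
For large t the denominator behaves like 2·t, so the quotient tends to 6/2 = 3.

3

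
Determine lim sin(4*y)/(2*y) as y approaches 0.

2

Substitution gives 0/0.
Write it as (4/2)·sin(4y)/(4y); since sin(u)/u → 1, the limit is 2.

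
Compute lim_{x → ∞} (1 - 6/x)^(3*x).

Let L be the limit and take ln: ln L = lim (3x)·ln(1 - 6/x) = lim (3x)·(-6/x + O(1/x²)) = -18.
Hence L = e^(-18).

e^(-18)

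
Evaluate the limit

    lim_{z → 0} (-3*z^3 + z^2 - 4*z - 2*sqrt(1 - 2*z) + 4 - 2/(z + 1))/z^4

-3/4

Substitution gives 0/0; apply L'Hôpital's rule 4 times.
After differentiating numerator and denominator 4 times the quotient is (-48/(z + 1)^5 + 30/(1 - 2*z)^(7/2))/(24); at z = 0 this is -3/4.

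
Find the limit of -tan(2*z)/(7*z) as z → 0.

Substitution gives 0/0.
Since tan(u)/u → 1 as u → 0, tan(2z)/(2z) → 1 and the limit is 2/(-7) = -2/7.

-2/7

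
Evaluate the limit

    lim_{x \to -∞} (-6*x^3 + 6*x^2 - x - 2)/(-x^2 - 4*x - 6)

-∞

The numerator has higher degree (3 > 2); the quotient behaves like (-6/(-1))·x^1 for large |x|.
As x → −∞ this diverges to -∞.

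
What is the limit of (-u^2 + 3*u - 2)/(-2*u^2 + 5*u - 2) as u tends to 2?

Since u = 2 makes numerator and denominator zero, (u - 2) divides both.
Cancelling it gives (1 - u)/(1 - 2*u); now plug in u = 2 to get 1/3.

1/3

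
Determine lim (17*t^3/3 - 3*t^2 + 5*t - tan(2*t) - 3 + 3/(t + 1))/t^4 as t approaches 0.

Substitution gives 0/0 (the numerator vanishes to order 4).
Expand each term to order t^4: the coefficient of t^4 in −tan(2t) is 0 and in 3·1/(1 + t) is 3.
Lower-order terms cancel with the polynomial part, so the numerator is (3)·t^4 + o(t^4), and the limit is (3)/(1) = 3.

3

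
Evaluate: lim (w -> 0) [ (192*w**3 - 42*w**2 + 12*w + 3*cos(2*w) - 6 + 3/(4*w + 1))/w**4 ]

Substitution gives 0/0 (the numerator vanishes to order 4).
Expand each term to order w^4: the coefficient of w^4 in 3·cos(2w) is 2 and in 3·1/(1 + 4w) is 768.
Lower-order terms cancel with the polynomial part, so the numerator is (770)·w^4 + o(w^4), and the limit is (770)/(1) = 770.

770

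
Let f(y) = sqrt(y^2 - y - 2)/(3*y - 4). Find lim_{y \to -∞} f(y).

-1/3

For large |y|, √(y^2 - y - 2) ≈ √1·|y| and the denominator ≈ 3y.
Since y → −∞, |y| = −y, giving −√1/(3) = -1/3.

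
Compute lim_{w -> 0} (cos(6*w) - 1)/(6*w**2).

-3

Direct substitution gives 0/0.
Apply L'Hôpital: lim (-6*sin(6*w))/(12*w), still 0/0.
After 2 applications of L'Hôpital's rule the quotient is (-36*cos(6*w))/(12); substituting w = 0 gives -3.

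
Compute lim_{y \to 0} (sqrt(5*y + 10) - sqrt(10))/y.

A 0/0 form; rationalise with √(10 + 5y) + √10. This collapses the numerator to 5y, leaving 5/(√(10 + 5y) + √10) → 5/(2√10) = √(10)/4.

√(10)/4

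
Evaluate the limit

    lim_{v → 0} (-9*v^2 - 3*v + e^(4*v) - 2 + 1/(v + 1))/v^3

Substitution gives 0/0 (the numerator vanishes to order 3).
Expand each term to order v^3: the coefficient of v^3 in 1/(1 + v) is -1 and in e^(4v) is 32/3.
Lower-order terms cancel with the polynomial part, so the numerator is (29/3)·v^3 + o(v^3), and the limit is (29/3)/(1) = 29/3.

29/3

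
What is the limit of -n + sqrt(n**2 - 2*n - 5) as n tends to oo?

An ∞ − ∞ form. Rationalising with the conjugate, the difference becomes (-2n - 5) / (√(n^2 - 2*n - 5) + n).
For large n the denominator behaves like 2·n, so the quotient tends to -2/2 = -1.

-1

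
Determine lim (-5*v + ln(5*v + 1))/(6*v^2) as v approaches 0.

-25/12

Direct substitution gives 0/0.
Apply L'Hôpital: lim (-5 + 5/(5*v + 1))/(12*v), still 0/0.
After 2 applications of L'Hôpital's rule the quotient is (-25/(5*v + 1)^2)/(12); substituting v = 0 gives -25/12.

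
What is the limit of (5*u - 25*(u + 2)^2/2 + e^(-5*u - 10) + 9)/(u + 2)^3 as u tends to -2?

-125/6

Direct substitution gives 0/0.
Apply L'Hôpital: lim (-25*u - 5*e^(-5*u - 10) - 45)/(3*(u + 2)^2), still 0/0.
Apply L'Hôpital: lim (25*e^(-5*u - 10) - 25)/(6*u + 12), still 0/0.
After 3 applications of L'Hôpital's rule the quotient is (-125*e^(-5*u - 10))/(6); substituting u = -2 gives -125/6.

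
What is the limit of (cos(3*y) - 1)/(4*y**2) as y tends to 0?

-9/8

Direct substitution gives 0/0.
Apply L'Hôpital: lim (-3*sin(3*y))/(8*y), still 0/0.
After 2 applications of L'Hôpital's rule the quotient is (-9*cos(3*y))/(8); substituting y = 0 gives -9/8.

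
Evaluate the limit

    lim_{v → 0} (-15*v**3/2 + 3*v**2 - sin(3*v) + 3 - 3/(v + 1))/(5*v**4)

Substitution gives 0/0 (the numerator vanishes to order 4).
Expand each term to order v^4: the coefficient of v^4 in −sin(3v) is 0 and in -3·1/(1 + v) is -3.
Lower-order terms cancel with the polynomial part, so the numerator is (-3)·v^4 + o(v^4), and the limit is (-3)/(5) = -3/5.

-3/5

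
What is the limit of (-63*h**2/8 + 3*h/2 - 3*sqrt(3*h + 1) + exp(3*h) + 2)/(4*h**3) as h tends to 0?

-9/64

Substitution gives 0/0 (the numerator vanishes to order 3).
Expand each term to order h^3: the coefficient of h^3 in -3·√(1 + 3h) is -81/16 and in e^(3h) is 9/2.
Lower-order terms cancel with the polynomial part, so the numerator is (-9/16)·h^3 + o(h^3), and the limit is (-9/16)/(4) = -9/64.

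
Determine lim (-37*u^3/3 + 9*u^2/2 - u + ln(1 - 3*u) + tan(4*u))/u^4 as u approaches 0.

-81/4

Substitution gives 0/0 (the numerator vanishes to order 4).
Expand each term to order u^4: the coefficient of u^4 in tan(4u) is 0 and in ln(1 - 3u) is -81/4.
Lower-order terms cancel with the polynomial part, so the numerator is (-81/4)·u^4 + o(u^4), and the limit is (-81/4)/(1) = -81/4.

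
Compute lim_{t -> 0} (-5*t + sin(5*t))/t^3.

Direct substitution gives 0/0.
Apply L'Hôpital: lim (5*cos(5*t) - 5)/(3*t^2), still 0/0.
Apply L'Hôpital: lim (-25*sin(5*t))/(6*t), still 0/0.
After 3 applications of L'Hôpital's rule the quotient is (-125*cos(5*t))/(6); substituting t = 0 gives -125/6.

-125/6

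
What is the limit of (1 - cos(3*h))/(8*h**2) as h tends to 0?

Substitution gives 0/0.
Use (1 − cos u)/u² → 1/2 with u = 3h: the limit is 3²/(2·8) = 9/16.

9/16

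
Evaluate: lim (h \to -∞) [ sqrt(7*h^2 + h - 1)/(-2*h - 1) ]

For large |h|, √(7*h^2 + h - 1) ≈ √7·|h| and the denominator ≈ -2h.
Since h → −∞, |h| = −h, giving −√7/(-2) = √(7)/2.

√(7)/2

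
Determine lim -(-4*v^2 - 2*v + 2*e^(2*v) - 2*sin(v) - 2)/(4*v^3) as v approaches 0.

Substitution gives 0/0; apply L'Hôpital's rule 3 times.
After differentiating numerator and denominator 3 times the quotient is (16*e^(2*v) + 2*cos(v))/(-24); at v = 0 this is -3/4.

-3/4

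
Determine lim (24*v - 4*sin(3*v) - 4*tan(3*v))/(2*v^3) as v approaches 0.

Substitution gives 0/0; apply L'Hôpital's rule 3 times.
After differentiating numerator and denominator 3 times the quotient is (108*cos(3*v) - 648*tan(3*v)^4 - 864*tan(3*v)^2 - 216)/(12); at v = 0 this is -9.

-9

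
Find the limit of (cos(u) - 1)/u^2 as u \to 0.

-1/2

Direct substitution gives 0/0.
Apply L'Hôpital: lim (-sin(u))/(2*u), still 0/0.
After 2 applications of L'Hôpital's rule the quotient is (-cos(u))/(2); substituting u = 0 gives -1/2.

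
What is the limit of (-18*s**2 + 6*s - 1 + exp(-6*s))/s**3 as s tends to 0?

-36

Direct substitution gives 0/0.
Apply L'Hôpital: lim (-36*s + 6 - 6*e^(-6*s))/(3*s^2), still 0/0.
Apply L'Hôpital: lim (-36 + 36*e^(-6*s))/(6*s), still 0/0.
After 3 applications of L'Hôpital's rule the quotient is (-216*e^(-6*s))/(6); substituting s = 0 gives -36.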